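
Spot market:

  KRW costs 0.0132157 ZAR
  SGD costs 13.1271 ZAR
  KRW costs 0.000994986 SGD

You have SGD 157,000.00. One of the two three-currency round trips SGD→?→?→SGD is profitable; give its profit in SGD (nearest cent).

Profit: SGD 1,856.16

Profitable loop is SGD → KRW → ZAR → SGD:
SGD 157,000.00 ÷ 0.000994986 = KRW 157,791,165
KRW 157,791,165 × 0.0132157 = ZAR 2,085,320.70
ZAR 2,085,320.70 ÷ 13.1271 = SGD 158,856.16
Profit = SGD 158,856.16 − SGD 157,000.00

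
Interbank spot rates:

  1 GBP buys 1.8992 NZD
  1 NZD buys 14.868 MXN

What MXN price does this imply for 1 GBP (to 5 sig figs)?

1 GBP × 1.8992 = 1.8992 NZD
1.8992 NZD × 14.868 = 28.2373 MXN

GBP/MXN = 28.237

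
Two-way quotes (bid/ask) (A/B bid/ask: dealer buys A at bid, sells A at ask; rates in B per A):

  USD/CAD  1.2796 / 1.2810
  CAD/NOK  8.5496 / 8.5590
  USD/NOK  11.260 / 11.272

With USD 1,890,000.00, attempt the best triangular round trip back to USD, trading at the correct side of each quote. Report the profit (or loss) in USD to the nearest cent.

Net profit: USD 51,011.19

Best loop USD → NOK → CAD → USD:
USD 1,890,000.00 × 11.260 (sell USD at bid) = NOK 21,281,400.00
NOK 21,281,400.00 ÷ 8.5590 (buy CAD at ask) = CAD 2,486,435.33
CAD 2,486,435.33 ÷ 1.2810 (buy USD at ask) = USD 1,941,011.19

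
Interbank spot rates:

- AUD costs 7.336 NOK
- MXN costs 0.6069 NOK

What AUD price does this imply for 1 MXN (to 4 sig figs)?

MXN/AUD = 0.08273

1 MXN × 0.6069 = 0.6069 NOK
0.6069 NOK ÷ 7.336 = 0.082729 AUD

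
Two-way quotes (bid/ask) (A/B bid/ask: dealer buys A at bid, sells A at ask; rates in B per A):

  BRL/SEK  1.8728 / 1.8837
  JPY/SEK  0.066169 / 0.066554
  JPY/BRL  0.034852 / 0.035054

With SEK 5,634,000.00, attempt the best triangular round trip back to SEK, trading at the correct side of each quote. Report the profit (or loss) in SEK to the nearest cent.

Best loop SEK → BRL → JPY → SEK:
SEK 5,634,000.00 ÷ 1.8837 (buy BRL at ask) = BRL 2,990,922.12
BRL 2,990,922.12 ÷ 0.035054 (buy JPY at ask) = JPY 85,323,276
JPY 85,323,276 × 0.066169 (sell JPY at bid) = SEK 5,645,755.86

Net profit: SEK 11,755.86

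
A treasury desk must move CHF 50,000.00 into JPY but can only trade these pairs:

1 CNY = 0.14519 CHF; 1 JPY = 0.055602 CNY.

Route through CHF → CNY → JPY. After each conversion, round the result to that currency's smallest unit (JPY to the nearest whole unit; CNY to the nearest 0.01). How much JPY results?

CHF 50,000.00 ÷ 0.14519 = CNY 344,376.33
CNY 344,376.33 ÷ 0.055602 = JPY 6,193,596

JPY 6,193,596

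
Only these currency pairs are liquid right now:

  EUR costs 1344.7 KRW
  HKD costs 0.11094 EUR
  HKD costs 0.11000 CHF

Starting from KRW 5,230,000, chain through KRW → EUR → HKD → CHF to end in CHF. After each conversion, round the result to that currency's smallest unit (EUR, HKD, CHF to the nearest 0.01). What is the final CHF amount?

CHF 3,856.39

KRW 5,230,000 ÷ 1344.7 = EUR 3,889.34
EUR 3,889.34 ÷ 0.11094 = HKD 35,058.05
HKD 35,058.05 × 0.11000 = CHF 3,856.39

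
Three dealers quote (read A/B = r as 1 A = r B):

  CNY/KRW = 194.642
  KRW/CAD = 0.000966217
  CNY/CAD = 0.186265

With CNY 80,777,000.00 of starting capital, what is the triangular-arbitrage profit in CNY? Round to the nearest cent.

Profitable loop is CNY → KRW → CAD → CNY:
CNY 80,777,000.00 × 194.642 = KRW 15,722,596,834
KRW 15,722,596,834 × 0.000966217 = CAD 15,191,440.35
CAD 15,191,440.35 ÷ 0.186265 = CNY 81,558,211.93
Profit = CNY 81,558,211.93 − CNY 80,777,000.00

Profit: CNY 781,211.93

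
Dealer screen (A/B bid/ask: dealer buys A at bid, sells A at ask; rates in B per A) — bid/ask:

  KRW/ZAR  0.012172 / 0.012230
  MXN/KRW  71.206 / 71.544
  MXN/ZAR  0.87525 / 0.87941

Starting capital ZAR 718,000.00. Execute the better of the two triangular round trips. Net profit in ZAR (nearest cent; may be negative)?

Best loop ZAR → KRW → MXN → ZAR:
ZAR 718,000.00 ÷ 0.012230 (buy KRW at ask) = KRW 58,708,095
KRW 58,708,095 ÷ 71.544 (buy MXN at ask) = MXN 820,587.26
MXN 820,587.26 × 0.87525 (sell MXN at bid) = ZAR 718,219.00

Net profit: ZAR 219.00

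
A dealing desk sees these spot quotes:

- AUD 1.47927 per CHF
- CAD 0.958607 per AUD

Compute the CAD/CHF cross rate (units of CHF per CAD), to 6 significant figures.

CAD/CHF = 0.705199

1 CAD ÷ 0.958607 = 1.04318 AUD
1.04318 AUD ÷ 1.47927 = 0.705199 CHF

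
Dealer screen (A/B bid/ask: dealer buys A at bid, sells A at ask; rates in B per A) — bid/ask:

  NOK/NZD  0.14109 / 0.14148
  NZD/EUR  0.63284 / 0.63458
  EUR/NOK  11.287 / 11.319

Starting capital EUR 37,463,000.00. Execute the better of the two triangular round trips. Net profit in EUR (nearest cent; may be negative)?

Best loop EUR → NOK → NZD → EUR:
EUR 37,463,000.00 × 11.287 (sell EUR at bid) = NOK 422,844,881.00
NOK 422,844,881.00 × 0.14109 (sell NOK at bid) = NZD 59,659,184.26
NZD 59,659,184.26 × 0.63284 (sell NZD at bid) = EUR 37,754,718.17

Net profit: EUR 291,718.17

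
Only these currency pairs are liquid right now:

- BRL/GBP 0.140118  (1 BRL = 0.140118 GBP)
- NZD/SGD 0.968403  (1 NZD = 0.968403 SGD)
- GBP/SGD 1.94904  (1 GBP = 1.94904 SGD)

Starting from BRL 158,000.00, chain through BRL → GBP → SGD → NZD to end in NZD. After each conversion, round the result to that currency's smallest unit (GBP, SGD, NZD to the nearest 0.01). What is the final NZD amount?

NZD 44,556.96

BRL 158,000.00 × 0.140118 = GBP 22,138.64
GBP 22,138.64 × 1.94904 = SGD 43,149.09
SGD 43,149.09 ÷ 0.968403 = NZD 44,556.96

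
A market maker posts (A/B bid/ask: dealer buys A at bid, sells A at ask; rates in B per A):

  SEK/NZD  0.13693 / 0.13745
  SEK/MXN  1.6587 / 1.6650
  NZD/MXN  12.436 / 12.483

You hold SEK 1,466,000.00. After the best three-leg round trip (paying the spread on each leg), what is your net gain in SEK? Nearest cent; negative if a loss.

Net profit: SEK 33,336.29

Best loop SEK → NZD → MXN → SEK:
SEK 1,466,000.00 × 0.13693 (sell SEK at bid) = NZD 200,739.38
NZD 200,739.38 × 12.436 (sell NZD at bid) = MXN 2,496,394.93
MXN 2,496,394.93 ÷ 1.6650 (buy SEK at ask) = SEK 1,499,336.29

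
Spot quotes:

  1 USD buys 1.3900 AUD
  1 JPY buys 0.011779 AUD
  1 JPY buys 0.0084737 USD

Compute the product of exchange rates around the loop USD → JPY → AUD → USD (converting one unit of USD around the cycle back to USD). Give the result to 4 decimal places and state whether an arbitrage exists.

1.0000 (no arbitrage)

Around USD → JPY → AUD → USD: 1 ÷ 0.0084737 × 0.011779 ÷ 1.3900 = 1.000047
Product ≈ 1 (deviation 0.005%, within rounding noise).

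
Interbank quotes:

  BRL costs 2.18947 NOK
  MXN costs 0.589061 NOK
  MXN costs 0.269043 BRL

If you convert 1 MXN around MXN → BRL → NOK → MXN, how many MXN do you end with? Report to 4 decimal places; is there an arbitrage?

Around MXN → BRL → NOK → MXN: 1 × 0.269043 × 2.18947 ÷ 0.589061 = 1.000001
Product ≈ 1 (deviation 0.000%, within rounding noise).

1.0000 (no arbitrage)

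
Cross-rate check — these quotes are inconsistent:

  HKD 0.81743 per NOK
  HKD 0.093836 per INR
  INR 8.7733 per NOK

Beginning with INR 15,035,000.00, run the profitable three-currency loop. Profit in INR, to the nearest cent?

Profit: INR 107,072.69

Profitable loop is INR → HKD → NOK → INR:
INR 15,035,000.00 × 0.093836 = HKD 1,410,824.26
HKD 1,410,824.26 ÷ 0.81743 = NOK 1,725,926.70
NOK 1,725,926.70 × 8.7733 = INR 15,142,072.69
Profit = INR 15,142,072.69 − INR 15,035,000.00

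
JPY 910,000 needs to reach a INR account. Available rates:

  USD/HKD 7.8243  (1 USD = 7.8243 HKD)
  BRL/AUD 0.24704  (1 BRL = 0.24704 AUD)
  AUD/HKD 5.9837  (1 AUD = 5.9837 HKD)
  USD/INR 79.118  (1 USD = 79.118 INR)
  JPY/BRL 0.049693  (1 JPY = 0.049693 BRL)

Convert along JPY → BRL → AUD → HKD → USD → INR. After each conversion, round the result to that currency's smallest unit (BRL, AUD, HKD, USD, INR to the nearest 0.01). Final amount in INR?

INR 675,932.77

JPY 910,000 × 0.049693 = BRL 45,220.63
BRL 45,220.63 × 0.24704 = AUD 11,171.30
AUD 11,171.30 × 5.9837 = HKD 66,845.71
HKD 66,845.71 ÷ 7.8243 = USD 8,543.35
USD 8,543.35 × 79.118 = INR 675,932.77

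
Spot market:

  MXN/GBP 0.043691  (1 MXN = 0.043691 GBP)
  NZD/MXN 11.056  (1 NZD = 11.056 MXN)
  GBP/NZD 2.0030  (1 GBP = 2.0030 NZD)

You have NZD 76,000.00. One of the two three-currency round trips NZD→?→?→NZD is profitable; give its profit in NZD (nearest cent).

Profit: NZD 2,549.36

Profitable loop is NZD → GBP → MXN → NZD:
NZD 76,000.00 ÷ 2.0030 = GBP 37,943.09
GBP 37,943.09 ÷ 0.043691 = MXN 868,441.68
MXN 868,441.68 ÷ 11.056 = NZD 78,549.36
Profit = NZD 78,549.36 − NZD 76,000.00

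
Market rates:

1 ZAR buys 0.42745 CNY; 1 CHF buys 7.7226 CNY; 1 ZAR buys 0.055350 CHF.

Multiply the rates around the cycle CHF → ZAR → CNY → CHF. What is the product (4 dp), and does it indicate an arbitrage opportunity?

Around CHF → ZAR → CNY → CHF: 1 ÷ 0.055350 × 0.42745 ÷ 7.7226 = 1.000010
Product ≈ 1 (deviation 0.001%, within rounding noise).

1.0000 (no arbitrage)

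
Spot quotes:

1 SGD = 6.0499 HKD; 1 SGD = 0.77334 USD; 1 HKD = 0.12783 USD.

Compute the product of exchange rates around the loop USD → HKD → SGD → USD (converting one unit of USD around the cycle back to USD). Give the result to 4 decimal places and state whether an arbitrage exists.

Around USD → HKD → SGD → USD: 1 ÷ 0.12783 ÷ 6.0499 × 0.77334 = 0.999976
Product ≈ 1 (deviation 0.002%, within rounding noise).

1.0000 (no arbitrage)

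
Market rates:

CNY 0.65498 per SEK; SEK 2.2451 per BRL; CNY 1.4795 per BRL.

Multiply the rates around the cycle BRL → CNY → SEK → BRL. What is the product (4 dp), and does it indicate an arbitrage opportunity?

1.0061 (arbitrage exists)

Around BRL → CNY → SEK → BRL: 1 × 1.4795 ÷ 0.65498 ÷ 2.2451 = 1.006123
Product > 1; profitable direction is BRL → CNY → SEK → BRL.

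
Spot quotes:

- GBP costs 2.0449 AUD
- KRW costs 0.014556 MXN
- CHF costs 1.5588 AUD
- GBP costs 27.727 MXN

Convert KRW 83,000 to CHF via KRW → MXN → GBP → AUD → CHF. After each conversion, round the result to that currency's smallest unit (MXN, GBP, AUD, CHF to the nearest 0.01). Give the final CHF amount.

KRW 83,000 × 0.014556 = MXN 1,208.15
MXN 1,208.15 ÷ 27.727 = GBP 43.57
GBP 43.57 × 2.0449 = AUD 89.10
AUD 89.10 ÷ 1.5588 = CHF 57.16

CHF 57.16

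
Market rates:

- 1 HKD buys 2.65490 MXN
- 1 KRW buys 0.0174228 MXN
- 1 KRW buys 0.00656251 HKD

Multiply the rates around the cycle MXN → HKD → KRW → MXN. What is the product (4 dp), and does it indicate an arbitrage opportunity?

Around MXN → HKD → KRW → MXN: 1 ÷ 2.65490 ÷ 0.00656251 × 0.0174228 = 1.000000
Product ≈ 1 (deviation 0.000%, within rounding noise).

1.0000 (no arbitrage)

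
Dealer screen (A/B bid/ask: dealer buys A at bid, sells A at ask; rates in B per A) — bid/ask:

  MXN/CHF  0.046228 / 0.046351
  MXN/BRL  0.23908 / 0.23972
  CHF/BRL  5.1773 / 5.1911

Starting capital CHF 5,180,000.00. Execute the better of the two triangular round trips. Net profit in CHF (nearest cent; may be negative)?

Net result: CHF -8,292.83 (no profitable arbitrage after spreads)

Best loop CHF → BRL → MXN → CHF:
CHF 5,180,000.00 × 5.1773 (sell CHF at bid) = BRL 26,818,414.00
BRL 26,818,414.00 ÷ 0.23972 (buy MXN at ask) = MXN 111,873,911.23
MXN 111,873,911.23 × 0.046228 (sell MXN at bid) = CHF 5,171,707.17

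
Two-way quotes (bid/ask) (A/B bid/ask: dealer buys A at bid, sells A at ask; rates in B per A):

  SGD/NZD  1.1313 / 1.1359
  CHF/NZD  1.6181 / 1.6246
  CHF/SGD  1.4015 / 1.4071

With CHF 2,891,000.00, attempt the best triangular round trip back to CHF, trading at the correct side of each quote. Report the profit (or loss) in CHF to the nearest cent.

Best loop CHF → NZD → SGD → CHF:
CHF 2,891,000.00 × 1.6181 (sell CHF at bid) = NZD 4,677,927.10
NZD 4,677,927.10 ÷ 1.1359 (buy SGD at ask) = SGD 4,118,256.10
SGD 4,118,256.10 ÷ 1.4071 (buy CHF at ask) = CHF 2,926,768.60

Net profit: CHF 35,768.60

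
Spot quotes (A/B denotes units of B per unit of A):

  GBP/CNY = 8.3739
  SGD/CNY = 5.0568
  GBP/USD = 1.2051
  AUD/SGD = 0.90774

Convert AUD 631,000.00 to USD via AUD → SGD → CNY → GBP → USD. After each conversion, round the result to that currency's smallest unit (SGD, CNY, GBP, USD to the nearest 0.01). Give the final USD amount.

AUD 631,000.00 × 0.90774 = SGD 572,783.94
SGD 572,783.94 × 5.0568 = CNY 2,896,453.83
CNY 2,896,453.83 ÷ 8.3739 = GBP 345,890.66
GBP 345,890.66 × 1.2051 = USD 416,832.83

USD 416,832.83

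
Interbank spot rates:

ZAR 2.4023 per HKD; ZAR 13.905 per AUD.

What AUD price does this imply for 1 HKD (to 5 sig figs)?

HKD/AUD = 0.17277

1 HKD × 2.4023 = 2.4023 ZAR
2.4023 ZAR ÷ 13.905 = 0.172765 AUD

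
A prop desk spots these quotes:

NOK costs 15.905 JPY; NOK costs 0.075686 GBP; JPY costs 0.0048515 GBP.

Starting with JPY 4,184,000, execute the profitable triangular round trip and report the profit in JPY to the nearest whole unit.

Profitable loop is JPY → GBP → NOK → JPY:
JPY 4,184,000 × 0.0048515 = GBP 20,298.68
GBP 20,298.68 ÷ 0.075686 = NOK 268,195.91
NOK 268,195.91 × 15.905 = JPY 4,265,656
Profit = JPY 4,265,656 − JPY 4,184,000

Profit: JPY 81,656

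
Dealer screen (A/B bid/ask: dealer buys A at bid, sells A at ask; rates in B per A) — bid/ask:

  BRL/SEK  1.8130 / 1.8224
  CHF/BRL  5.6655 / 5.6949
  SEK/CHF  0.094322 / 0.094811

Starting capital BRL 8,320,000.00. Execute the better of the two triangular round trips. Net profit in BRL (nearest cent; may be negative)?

Best loop BRL → CHF → SEK → BRL:
BRL 8,320,000.00 ÷ 5.6949 (buy CHF at ask) = CHF 1,460,956.29
CHF 1,460,956.29 ÷ 0.094811 (buy SEK at ask) = SEK 15,409,143.39
SEK 15,409,143.39 ÷ 1.8224 (buy BRL at ask) = BRL 8,455,412.31

Net profit: BRL 135,412.31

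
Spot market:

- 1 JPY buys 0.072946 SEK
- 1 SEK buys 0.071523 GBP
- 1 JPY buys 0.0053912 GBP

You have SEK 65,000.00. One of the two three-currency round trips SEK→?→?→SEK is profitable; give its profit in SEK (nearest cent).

Profitable loop is SEK → JPY → GBP → SEK:
SEK 65,000.00 ÷ 0.072946 = JPY 891,070
JPY 891,070 × 0.0053912 = GBP 4,803.94
GBP 4,803.94 ÷ 0.071523 = SEK 67,166.33
Profit = SEK 67,166.33 − SEK 65,000.00

Profit: SEK 2,166.33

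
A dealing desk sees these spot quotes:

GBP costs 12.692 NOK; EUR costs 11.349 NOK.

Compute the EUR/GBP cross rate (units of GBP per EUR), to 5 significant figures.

1 EUR × 11.349 = 11.349 NOK
11.349 NOK ÷ 12.692 = 0.894185 GBP

EUR/GBP = 0.89419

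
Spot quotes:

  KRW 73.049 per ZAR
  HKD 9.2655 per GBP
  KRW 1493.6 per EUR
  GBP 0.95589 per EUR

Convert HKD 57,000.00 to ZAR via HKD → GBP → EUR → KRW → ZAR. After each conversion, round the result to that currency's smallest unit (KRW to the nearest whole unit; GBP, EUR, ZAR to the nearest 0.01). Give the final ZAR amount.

HKD 57,000.00 ÷ 9.2655 = GBP 6,151.85
GBP 6,151.85 ÷ 0.95589 = EUR 6,435.73
EUR 6,435.73 × 1493.6 = KRW 9,612,406
KRW 9,612,406 ÷ 73.049 = ZAR 131,588.47

ZAR 131,588.47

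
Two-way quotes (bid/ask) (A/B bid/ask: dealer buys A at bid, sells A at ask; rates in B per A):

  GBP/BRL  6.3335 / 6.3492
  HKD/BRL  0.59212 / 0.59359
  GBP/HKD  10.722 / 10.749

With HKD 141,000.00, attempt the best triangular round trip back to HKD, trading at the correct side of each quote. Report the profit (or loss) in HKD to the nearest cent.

Net result: HKD -10.87 (no profitable arbitrage after spreads)

Best loop HKD → BRL → GBP → HKD:
HKD 141,000.00 × 0.59212 (sell HKD at bid) = BRL 83,488.92
BRL 83,488.92 ÷ 6.3492 (buy GBP at ask) = GBP 13,149.52
GBP 13,149.52 × 10.722 (sell GBP at bid) = HKD 140,989.13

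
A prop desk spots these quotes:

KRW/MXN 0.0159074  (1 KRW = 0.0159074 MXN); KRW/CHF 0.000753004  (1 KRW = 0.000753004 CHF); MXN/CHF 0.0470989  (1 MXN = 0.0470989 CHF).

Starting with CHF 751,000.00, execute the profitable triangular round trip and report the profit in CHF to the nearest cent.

Profit: CHF 3,791.94

Profitable loop is CHF → MXN → KRW → CHF:
CHF 751,000.00 ÷ 0.0470989 = MXN 15,945,170.69
MXN 15,945,170.69 ÷ 0.0159074 = KRW 1,002,374,410
KRW 1,002,374,410 × 0.000753004 = CHF 754,791.94
Profit = CHF 754,791.94 − CHF 751,000.00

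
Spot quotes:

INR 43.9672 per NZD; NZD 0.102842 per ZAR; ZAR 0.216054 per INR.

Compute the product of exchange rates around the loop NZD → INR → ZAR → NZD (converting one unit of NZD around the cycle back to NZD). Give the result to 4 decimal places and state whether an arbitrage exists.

0.9769 (arbitrage exists)

Around NZD → INR → ZAR → NZD: 1 × 43.9672 × 0.216054 × 0.102842 = 0.976926
Product < 1; profitable direction is NZD → ZAR → INR → NZD.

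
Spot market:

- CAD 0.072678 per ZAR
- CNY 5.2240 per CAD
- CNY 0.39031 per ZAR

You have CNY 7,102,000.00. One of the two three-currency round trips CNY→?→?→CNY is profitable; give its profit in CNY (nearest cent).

Profit: CNY 199,031.30

Profitable loop is CNY → CAD → ZAR → CNY:
CNY 7,102,000.00 ÷ 5.2240 = CAD 1,359,494.64
CAD 1,359,494.64 ÷ 0.072678 = ZAR 18,705,724.43
ZAR 18,705,724.43 × 0.39031 = CNY 7,301,031.30
Profit = CNY 7,301,031.30 − CNY 7,102,000.00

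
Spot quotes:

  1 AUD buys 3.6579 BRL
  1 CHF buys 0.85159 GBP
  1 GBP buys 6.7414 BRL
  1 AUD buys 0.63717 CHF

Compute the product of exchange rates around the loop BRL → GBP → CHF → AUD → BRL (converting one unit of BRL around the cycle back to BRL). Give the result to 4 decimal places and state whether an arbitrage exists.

1.0000 (no arbitrage)

Around BRL → GBP → CHF → AUD → BRL: 1 ÷ 6.7414 ÷ 0.85159 ÷ 0.63717 × 3.6579 = 0.999990
Product ≈ 1 (deviation 0.001%, within rounding noise).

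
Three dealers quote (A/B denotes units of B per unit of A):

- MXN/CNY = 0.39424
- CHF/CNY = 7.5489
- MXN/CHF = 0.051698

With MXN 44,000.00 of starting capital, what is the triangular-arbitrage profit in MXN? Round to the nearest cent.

Profitable loop is MXN → CNY → CHF → MXN:
MXN 44,000.00 × 0.39424 = CNY 17,346.56
CNY 17,346.56 ÷ 7.5489 = CHF 2,297.89
CHF 2,297.89 ÷ 0.051698 = MXN 44,448.38
Profit = MXN 44,448.38 − MXN 44,000.00

Profit: MXN 448.38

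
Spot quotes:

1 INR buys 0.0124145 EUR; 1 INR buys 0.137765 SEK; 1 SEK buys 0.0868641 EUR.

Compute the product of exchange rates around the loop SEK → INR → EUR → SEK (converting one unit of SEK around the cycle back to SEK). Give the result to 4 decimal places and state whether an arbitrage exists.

1.0374 (arbitrage exists)

Around SEK → INR → EUR → SEK: 1 ÷ 0.137765 × 0.0124145 ÷ 0.0868641 = 1.037409
Product > 1; profitable direction is SEK → INR → EUR → SEK.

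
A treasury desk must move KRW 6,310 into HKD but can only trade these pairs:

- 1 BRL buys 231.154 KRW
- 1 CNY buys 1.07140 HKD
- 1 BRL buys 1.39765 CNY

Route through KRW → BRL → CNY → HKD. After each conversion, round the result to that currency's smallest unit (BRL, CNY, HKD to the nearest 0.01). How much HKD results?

KRW 6,310 ÷ 231.154 = BRL 27.30
BRL 27.30 × 1.39765 = CNY 38.16
CNY 38.16 × 1.07140 = HKD 40.88

HKD 40.88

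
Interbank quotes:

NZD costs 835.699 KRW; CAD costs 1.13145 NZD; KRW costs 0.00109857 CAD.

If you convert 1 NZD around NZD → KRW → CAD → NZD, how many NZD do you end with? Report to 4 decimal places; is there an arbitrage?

Around NZD → KRW → CAD → NZD: 1 × 835.699 × 0.00109857 × 1.13145 = 1.038755
Product > 1; profitable direction is NZD → KRW → CAD → NZD.

1.0388 (arbitrage exists)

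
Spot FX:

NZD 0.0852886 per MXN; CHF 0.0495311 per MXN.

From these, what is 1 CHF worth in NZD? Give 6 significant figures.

1 CHF ÷ 0.0495311 = 20.1893 MXN
20.1893 MXN × 0.0852886 = 1.72192 NZD

CHF/NZD = 1.72192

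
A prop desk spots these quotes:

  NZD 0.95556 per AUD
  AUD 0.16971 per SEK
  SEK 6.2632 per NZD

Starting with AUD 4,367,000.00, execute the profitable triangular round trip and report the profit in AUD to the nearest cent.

Profitable loop is AUD → NZD → SEK → AUD:
AUD 4,367,000.00 × 0.95556 = NZD 4,172,930.52
NZD 4,172,930.52 × 6.2632 = SEK 26,135,898.43
SEK 26,135,898.43 × 0.16971 = AUD 4,435,523.32
Profit = AUD 4,435,523.32 − AUD 4,367,000.00

Profit: AUD 68,523.32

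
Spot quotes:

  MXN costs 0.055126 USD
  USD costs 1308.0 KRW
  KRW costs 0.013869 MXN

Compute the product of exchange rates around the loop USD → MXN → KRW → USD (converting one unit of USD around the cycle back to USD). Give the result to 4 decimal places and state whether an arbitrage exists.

Around USD → MXN → KRW → USD: 1 ÷ 0.055126 ÷ 0.013869 ÷ 1308.0 = 0.999978
Product ≈ 1 (deviation 0.002%, within rounding noise).

1.0000 (no arbitrage)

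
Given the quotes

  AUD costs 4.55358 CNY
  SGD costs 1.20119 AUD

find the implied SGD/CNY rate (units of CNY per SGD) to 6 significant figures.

SGD/CNY = 5.46971

1 SGD × 1.20119 = 1.20119 AUD
1.20119 AUD × 4.55358 = 5.46971 CNY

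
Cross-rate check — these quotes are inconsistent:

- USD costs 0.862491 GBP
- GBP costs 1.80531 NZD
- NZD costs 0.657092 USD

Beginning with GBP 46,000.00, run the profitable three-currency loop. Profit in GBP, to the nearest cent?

Profitable loop is GBP → NZD → USD → GBP:
GBP 46,000.00 × 1.80531 = NZD 83,044.26
NZD 83,044.26 × 0.657092 = USD 54,567.72
USD 54,567.72 × 0.862491 = GBP 47,064.17
Profit = GBP 47,064.17 − GBP 46,000.00

Profit: GBP 1,064.17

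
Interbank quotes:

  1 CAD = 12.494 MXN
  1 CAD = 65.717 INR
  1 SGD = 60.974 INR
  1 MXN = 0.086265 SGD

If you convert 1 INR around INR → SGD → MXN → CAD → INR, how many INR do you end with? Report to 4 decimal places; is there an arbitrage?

1.0000 (no arbitrage)

Around INR → SGD → MXN → CAD → INR: 1 ÷ 60.974 ÷ 0.086265 ÷ 12.494 × 65.717 = 0.999993
Product ≈ 1 (deviation 0.001%, within rounding noise).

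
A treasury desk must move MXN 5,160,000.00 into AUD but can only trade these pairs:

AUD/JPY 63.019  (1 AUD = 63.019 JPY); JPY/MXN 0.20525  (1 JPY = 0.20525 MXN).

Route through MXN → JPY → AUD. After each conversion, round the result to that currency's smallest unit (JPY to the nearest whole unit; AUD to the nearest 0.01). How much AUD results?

MXN 5,160,000.00 ÷ 0.20525 = JPY 25,140,073
JPY 25,140,073 ÷ 63.019 = AUD 398,928.47

AUD 398,928.47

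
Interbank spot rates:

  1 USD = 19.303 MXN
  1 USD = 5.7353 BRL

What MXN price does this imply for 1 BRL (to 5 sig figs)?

1 BRL ÷ 5.7353 = 0.174359 USD
0.174359 USD × 19.303 = 3.36565 MXN

BRL/MXN = 3.3656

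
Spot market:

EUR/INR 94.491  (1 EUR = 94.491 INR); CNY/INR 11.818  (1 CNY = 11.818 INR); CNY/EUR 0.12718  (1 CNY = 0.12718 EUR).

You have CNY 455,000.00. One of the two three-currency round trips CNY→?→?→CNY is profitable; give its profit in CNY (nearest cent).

Profitable loop is CNY → EUR → INR → CNY:
CNY 455,000.00 × 0.12718 = EUR 57,866.90
EUR 57,866.90 × 94.491 = INR 5,467,901.25
INR 5,467,901.25 ÷ 11.818 = CNY 462,675.69
Profit = CNY 462,675.69 − CNY 455,000.00

Profit: CNY 7,675.69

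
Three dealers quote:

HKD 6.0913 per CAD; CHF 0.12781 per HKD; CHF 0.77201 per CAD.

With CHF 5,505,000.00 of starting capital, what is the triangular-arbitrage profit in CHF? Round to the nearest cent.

Profit: CHF 46,485.65

Profitable loop is CHF → CAD → HKD → CHF:
CHF 5,505,000.00 ÷ 0.77201 = CAD 7,130,736.65
CAD 7,130,736.65 × 6.0913 = HKD 43,435,456.15
HKD 43,435,456.15 × 0.12781 = CHF 5,551,485.65
Profit = CHF 5,551,485.65 − CHF 5,505,000.00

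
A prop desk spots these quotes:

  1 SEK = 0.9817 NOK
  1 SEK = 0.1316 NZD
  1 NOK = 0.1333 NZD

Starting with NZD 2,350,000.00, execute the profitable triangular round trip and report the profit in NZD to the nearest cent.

Profit: NZD 13,277.99

Profitable loop is NZD → NOK → SEK → NZD:
NZD 2,350,000.00 ÷ 0.1333 = NOK 17,629,407.35
NOK 17,629,407.35 ÷ 0.9817 = SEK 17,958,039.47
SEK 17,958,039.47 × 0.1316 = NZD 2,363,277.99
Profit = NZD 2,363,277.99 − NZD 2,350,000.00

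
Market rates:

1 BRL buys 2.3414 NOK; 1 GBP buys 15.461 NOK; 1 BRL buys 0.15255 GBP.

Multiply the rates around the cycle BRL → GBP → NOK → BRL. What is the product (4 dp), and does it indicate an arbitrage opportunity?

1.0073 (arbitrage exists)

Around BRL → GBP → NOK → BRL: 1 × 0.15255 × 15.461 ÷ 2.3414 = 1.007336
Product > 1; profitable direction is BRL → GBP → NOK → BRL.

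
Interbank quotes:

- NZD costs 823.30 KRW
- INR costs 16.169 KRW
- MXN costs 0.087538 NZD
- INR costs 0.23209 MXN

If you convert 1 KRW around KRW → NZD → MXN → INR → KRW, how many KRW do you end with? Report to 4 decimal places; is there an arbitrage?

Around KRW → NZD → MXN → INR → KRW: 1 ÷ 823.30 ÷ 0.087538 ÷ 0.23209 × 16.169 = 0.966656
Product < 1; profitable direction is KRW → INR → MXN → NZD → KRW.

0.9667 (arbitrage exists)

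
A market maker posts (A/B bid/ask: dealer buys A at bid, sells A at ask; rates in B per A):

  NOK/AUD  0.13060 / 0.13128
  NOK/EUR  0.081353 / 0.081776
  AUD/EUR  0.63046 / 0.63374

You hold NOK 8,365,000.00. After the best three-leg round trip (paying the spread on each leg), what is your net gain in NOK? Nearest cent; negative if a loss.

Net profit: NOK 57,495.67

Best loop NOK → AUD → EUR → NOK:
NOK 8,365,000.00 × 0.13060 (sell NOK at bid) = AUD 1,092,469.00
AUD 1,092,469.00 × 0.63046 (sell AUD at bid) = EUR 688,758.01
EUR 688,758.01 ÷ 0.081776 (buy NOK at ask) = NOK 8,422,495.67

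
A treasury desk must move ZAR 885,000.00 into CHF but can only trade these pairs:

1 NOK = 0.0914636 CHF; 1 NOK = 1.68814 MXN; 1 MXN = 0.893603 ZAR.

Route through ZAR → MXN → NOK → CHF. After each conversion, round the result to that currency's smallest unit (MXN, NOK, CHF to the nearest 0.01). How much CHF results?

ZAR 885,000.00 ÷ 0.893603 = MXN 990,372.68
MXN 990,372.68 ÷ 1.68814 = NOK 586,665.02
NOK 586,665.02 × 0.0914636 = CHF 53,658.49

CHF 53,658.49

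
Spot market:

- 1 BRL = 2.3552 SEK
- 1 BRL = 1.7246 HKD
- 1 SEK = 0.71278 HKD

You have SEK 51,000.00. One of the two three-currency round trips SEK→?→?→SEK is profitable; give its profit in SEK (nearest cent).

Profitable loop is SEK → BRL → HKD → SEK:
SEK 51,000.00 ÷ 2.3552 = BRL 21,654.21
BRL 21,654.21 × 1.7246 = HKD 37,344.85
HKD 37,344.85 ÷ 0.71278 = SEK 52,393.24
Profit = SEK 52,393.24 − SEK 51,000.00

Profit: SEK 1,393.24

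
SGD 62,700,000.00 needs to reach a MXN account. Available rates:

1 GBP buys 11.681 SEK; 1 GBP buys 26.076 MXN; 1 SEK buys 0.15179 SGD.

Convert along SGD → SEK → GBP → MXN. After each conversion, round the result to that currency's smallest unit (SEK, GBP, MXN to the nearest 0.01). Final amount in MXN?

MXN 922,115,513.02

SGD 62,700,000.00 ÷ 0.15179 = SEK 413,070,689.77
SEK 413,070,689.77 ÷ 11.681 = GBP 35,362,613.63
GBP 35,362,613.63 × 26.076 = MXN 922,115,513.02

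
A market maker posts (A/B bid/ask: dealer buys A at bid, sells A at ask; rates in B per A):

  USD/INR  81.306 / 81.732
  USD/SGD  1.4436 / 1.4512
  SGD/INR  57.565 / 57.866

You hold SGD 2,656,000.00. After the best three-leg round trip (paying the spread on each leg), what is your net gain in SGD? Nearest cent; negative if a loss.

Best loop SGD → INR → USD → SGD:
SGD 2,656,000.00 × 57.565 (sell SGD at bid) = INR 152,892,640.00
INR 152,892,640.00 ÷ 81.732 (buy USD at ask) = USD 1,870,658.25
USD 1,870,658.25 × 1.4436 (sell USD at bid) = SGD 2,700,482.25

Net profit: SGD 44,482.25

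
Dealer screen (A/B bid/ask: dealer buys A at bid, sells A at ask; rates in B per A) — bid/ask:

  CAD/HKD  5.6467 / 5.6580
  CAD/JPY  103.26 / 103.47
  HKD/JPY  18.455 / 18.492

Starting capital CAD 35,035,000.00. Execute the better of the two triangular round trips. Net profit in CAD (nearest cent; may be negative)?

Best loop CAD → HKD → JPY → CAD:
CAD 35,035,000.00 × 5.6467 (sell CAD at bid) = HKD 197,832,134.50
HKD 197,832,134.50 × 18.455 (sell HKD at bid) = JPY 3,650,992,042
JPY 3,650,992,042 ÷ 103.47 (buy CAD at ask) = CAD 35,285,513.12

Net profit: CAD 250,513.12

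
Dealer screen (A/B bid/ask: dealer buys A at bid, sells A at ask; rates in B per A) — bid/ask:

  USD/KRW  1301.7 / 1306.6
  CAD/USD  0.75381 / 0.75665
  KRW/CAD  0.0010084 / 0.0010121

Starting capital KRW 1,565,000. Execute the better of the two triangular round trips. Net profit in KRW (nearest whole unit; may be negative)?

Net result: KRW -941 (no profitable arbitrage after spreads)

Best loop KRW → USD → CAD → KRW:
KRW 1,565,000 ÷ 1306.6 (buy USD at ask) = USD 1,197.77
USD 1,197.77 ÷ 0.75665 (buy CAD at ask) = CAD 1,582.98
CAD 1,582.98 ÷ 0.0010121 (buy KRW at ask) = KRW 1,564,059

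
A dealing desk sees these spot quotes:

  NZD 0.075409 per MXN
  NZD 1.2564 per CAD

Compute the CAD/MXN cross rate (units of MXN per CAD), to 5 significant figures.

1 CAD × 1.2564 = 1.2564 NZD
1.2564 NZD ÷ 0.075409 = 16.6611 MXN

CAD/MXN = 16.661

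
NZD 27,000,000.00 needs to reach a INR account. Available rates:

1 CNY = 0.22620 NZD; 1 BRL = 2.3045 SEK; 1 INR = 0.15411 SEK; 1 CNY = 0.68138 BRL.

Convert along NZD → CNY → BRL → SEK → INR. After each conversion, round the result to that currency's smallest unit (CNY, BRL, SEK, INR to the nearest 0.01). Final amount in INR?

NZD 27,000,000.00 ÷ 0.22620 = CNY 119,363,395.23
CNY 119,363,395.23 × 0.68138 = BRL 81,331,830.24
BRL 81,331,830.24 × 2.3045 = SEK 187,429,202.79
SEK 187,429,202.79 ÷ 0.15411 = INR 1,216,204,028.23

INR 1,216,204,028.23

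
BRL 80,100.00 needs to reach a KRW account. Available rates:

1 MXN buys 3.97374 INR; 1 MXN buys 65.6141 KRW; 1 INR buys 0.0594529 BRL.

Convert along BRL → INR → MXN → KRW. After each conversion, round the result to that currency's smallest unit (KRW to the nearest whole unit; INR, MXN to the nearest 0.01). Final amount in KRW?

KRW 22,246,270

BRL 80,100.00 ÷ 0.0594529 = INR 1,347,284.99
INR 1,347,284.99 ÷ 3.97374 = MXN 339,047.09
MXN 339,047.09 × 65.6141 = KRW 22,246,270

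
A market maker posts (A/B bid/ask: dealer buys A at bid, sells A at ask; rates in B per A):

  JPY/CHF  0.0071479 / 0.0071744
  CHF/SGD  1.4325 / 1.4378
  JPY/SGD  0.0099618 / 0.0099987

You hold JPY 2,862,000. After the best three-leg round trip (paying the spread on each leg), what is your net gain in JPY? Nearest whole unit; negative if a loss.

Best loop JPY → CHF → SGD → JPY:
JPY 2,862,000 × 0.0071479 (sell JPY at bid) = CHF 20,457.29
CHF 20,457.29 × 1.4325 (sell CHF at bid) = SGD 29,305.07
SGD 29,305.07 ÷ 0.0099987 (buy JPY at ask) = JPY 2,930,888

Net profit: JPY 68,888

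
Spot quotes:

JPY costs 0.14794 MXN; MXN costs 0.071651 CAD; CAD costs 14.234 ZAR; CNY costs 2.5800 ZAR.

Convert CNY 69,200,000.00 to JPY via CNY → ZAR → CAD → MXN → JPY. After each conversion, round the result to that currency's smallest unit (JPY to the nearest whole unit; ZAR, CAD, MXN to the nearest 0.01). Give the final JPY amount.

CNY 69,200,000.00 × 2.5800 = ZAR 178,536,000.00
ZAR 178,536,000.00 ÷ 14.234 = CAD 12,542,925.39
CAD 12,542,925.39 ÷ 0.071651 = MXN 175,055,831.60
MXN 175,055,831.60 ÷ 0.14794 = JPY 1,183,289,385

JPY 1,183,289,385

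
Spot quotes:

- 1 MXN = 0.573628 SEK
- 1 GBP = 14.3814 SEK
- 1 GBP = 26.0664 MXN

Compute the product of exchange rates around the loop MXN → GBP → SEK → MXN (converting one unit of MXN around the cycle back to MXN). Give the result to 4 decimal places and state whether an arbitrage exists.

Around MXN → GBP → SEK → MXN: 1 ÷ 26.0664 × 14.3814 ÷ 0.573628 = 0.961811
Product < 1; profitable direction is MXN → SEK → GBP → MXN.

0.9618 (arbitrage exists)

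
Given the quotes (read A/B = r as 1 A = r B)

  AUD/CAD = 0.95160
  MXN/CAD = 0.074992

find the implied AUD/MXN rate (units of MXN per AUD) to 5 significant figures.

AUD/MXN = 12.689

1 AUD × 0.95160 = 0.9516 CAD
0.9516 CAD ÷ 0.074992 = 12.6894 MXN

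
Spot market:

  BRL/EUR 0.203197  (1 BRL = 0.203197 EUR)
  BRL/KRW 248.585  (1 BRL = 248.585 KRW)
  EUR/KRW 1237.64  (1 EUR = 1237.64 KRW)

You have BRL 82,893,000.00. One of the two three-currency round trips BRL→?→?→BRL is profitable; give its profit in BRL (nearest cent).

Profit: BRL 966,943.86

Profitable loop is BRL → EUR → KRW → BRL:
BRL 82,893,000.00 × 0.203197 = EUR 16,843,608.92
EUR 16,843,608.92 × 1237.64 = KRW 20,846,324,145
KRW 20,846,324,145 ÷ 248.585 = BRL 83,859,943.86
Profit = BRL 83,859,943.86 − BRL 82,893,000.00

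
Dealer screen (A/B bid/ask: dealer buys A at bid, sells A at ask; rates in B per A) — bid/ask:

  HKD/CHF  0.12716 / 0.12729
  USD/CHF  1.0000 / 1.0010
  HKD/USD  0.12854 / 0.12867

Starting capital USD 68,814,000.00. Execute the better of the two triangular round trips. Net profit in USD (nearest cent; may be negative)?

Net profit: USD 675,760.08

Best loop USD → CHF → HKD → USD:
USD 68,814,000.00 × 1.0000 (sell USD at bid) = CHF 68,814,000.00
CHF 68,814,000.00 ÷ 0.12729 (buy HKD at ask) = HKD 540,608,060.33
HKD 540,608,060.33 × 0.12854 (sell HKD at bid) = USD 69,489,760.08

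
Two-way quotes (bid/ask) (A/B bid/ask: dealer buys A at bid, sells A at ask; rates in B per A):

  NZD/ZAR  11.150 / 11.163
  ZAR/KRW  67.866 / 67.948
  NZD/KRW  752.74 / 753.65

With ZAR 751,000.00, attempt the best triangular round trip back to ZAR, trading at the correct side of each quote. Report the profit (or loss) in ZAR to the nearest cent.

Best loop ZAR → KRW → NZD → ZAR:
ZAR 751,000.00 × 67.866 (sell ZAR at bid) = KRW 50,967,366
KRW 50,967,366 ÷ 753.65 (buy NZD at ask) = NZD 67,627.37
NZD 67,627.37 × 11.150 (sell NZD at bid) = ZAR 754,045.15

Net profit: ZAR 3,045.15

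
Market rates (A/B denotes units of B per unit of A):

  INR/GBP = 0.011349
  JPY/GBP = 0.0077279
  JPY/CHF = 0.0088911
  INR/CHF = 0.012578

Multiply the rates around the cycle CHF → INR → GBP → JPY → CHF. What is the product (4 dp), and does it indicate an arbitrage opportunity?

1.0381 (arbitrage exists)

Around CHF → INR → GBP → JPY → CHF: 1 ÷ 0.012578 × 0.011349 ÷ 0.0077279 × 0.0088911 = 1.038102
Product > 1; profitable direction is CHF → INR → GBP → JPY → CHF.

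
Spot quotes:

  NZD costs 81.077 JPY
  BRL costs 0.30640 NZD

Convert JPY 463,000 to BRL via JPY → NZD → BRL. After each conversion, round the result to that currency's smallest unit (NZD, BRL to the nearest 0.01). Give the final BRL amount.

BRL 18,637.79

JPY 463,000 ÷ 81.077 = NZD 5,710.62
NZD 5,710.62 ÷ 0.30640 = BRL 18,637.79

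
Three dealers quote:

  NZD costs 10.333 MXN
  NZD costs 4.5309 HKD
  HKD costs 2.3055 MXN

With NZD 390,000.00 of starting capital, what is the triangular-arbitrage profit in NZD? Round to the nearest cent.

Profit: NZD 4,264.60

Profitable loop is NZD → HKD → MXN → NZD:
NZD 390,000.00 × 4.5309 = HKD 1,767,051.00
HKD 1,767,051.00 × 2.3055 = MXN 4,073,936.08
MXN 4,073,936.08 ÷ 10.333 = NZD 394,264.60
Profit = NZD 394,264.60 − NZD 390,000.00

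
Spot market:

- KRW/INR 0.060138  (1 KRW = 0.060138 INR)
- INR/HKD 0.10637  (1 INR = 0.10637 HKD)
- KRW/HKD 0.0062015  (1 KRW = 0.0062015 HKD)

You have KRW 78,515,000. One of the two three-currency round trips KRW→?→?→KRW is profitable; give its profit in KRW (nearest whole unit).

Profitable loop is KRW → INR → HKD → KRW:
KRW 78,515,000 × 0.060138 = INR 4,721,735.07
INR 4,721,735.07 × 0.10637 = HKD 502,250.96
HKD 502,250.96 ÷ 0.0062015 = KRW 80,988,625
Profit = KRW 80,988,625 − KRW 78,515,000

Profit: KRW 2,473,625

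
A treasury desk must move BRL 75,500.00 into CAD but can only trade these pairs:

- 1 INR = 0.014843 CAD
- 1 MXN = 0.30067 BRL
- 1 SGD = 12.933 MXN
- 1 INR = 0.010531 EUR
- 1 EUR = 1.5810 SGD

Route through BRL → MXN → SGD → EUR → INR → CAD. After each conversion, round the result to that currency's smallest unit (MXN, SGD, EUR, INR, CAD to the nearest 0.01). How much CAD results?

CAD 17,309.23

BRL 75,500.00 ÷ 0.30067 = MXN 251,105.86
MXN 251,105.86 ÷ 12.933 = SGD 19,415.90
SGD 19,415.90 ÷ 1.5810 = EUR 12,280.77
EUR 12,280.77 ÷ 0.010531 = INR 1,166,154.21
INR 1,166,154.21 × 0.014843 = CAD 17,309.23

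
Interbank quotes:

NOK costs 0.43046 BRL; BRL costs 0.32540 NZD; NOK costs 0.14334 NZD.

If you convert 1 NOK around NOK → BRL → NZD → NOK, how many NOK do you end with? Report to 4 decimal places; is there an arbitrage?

Around NOK → BRL → NZD → NOK: 1 × 0.43046 × 0.32540 ÷ 0.14334 = 0.977199
Product < 1; profitable direction is NOK → NZD → BRL → NOK.

0.9772 (arbitrage exists)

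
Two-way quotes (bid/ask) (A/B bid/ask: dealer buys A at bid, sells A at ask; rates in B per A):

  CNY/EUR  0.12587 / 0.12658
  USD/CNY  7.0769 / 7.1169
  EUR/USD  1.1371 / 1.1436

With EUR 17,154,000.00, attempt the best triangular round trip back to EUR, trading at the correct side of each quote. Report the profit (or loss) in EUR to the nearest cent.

Best loop EUR → USD → CNY → EUR:
EUR 17,154,000.00 × 1.1371 (sell EUR at bid) = USD 19,505,813.40
USD 19,505,813.40 × 7.0769 (sell USD at bid) = CNY 138,040,690.85
CNY 138,040,690.85 × 0.12587 (sell CNY at bid) = EUR 17,375,181.76

Net profit: EUR 221,181.76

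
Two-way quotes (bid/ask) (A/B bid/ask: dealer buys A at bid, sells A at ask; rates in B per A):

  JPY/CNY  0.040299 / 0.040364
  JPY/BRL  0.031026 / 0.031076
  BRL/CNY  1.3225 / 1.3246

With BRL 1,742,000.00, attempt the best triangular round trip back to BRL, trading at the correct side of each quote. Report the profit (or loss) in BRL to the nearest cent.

Net profit: BRL 28,824.09

Best loop BRL → CNY → JPY → BRL:
BRL 1,742,000.00 × 1.3225 (sell BRL at bid) = CNY 2,303,795.00
CNY 2,303,795.00 ÷ 0.040364 (buy JPY at ask) = JPY 57,075,488
JPY 57,075,488 × 0.031026 (sell JPY at bid) = BRL 1,770,824.09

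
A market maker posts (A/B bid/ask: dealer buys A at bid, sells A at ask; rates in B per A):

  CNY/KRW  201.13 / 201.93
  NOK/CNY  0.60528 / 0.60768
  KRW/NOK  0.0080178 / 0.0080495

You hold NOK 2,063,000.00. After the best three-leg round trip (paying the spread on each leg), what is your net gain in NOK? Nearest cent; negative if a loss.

Best loop NOK → KRW → CNY → NOK:
NOK 2,063,000.00 ÷ 0.0080495 (buy KRW at ask) = KRW 256,289,211
KRW 256,289,211 ÷ 201.93 (buy CNY at ask) = CNY 1,269,198.29
CNY 1,269,198.29 ÷ 0.60768 (buy NOK at ask) = NOK 2,088,596.45

Net profit: NOK 25,596.45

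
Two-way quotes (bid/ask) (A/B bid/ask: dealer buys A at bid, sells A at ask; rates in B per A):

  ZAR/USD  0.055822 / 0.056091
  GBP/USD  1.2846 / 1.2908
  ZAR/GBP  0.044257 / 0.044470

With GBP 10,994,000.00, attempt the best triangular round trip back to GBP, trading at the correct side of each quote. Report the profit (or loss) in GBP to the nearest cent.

Net profit: GBP 149,264.50

Best loop GBP → USD → ZAR → GBP:
GBP 10,994,000.00 × 1.2846 (sell GBP at bid) = USD 14,122,892.40
USD 14,122,892.40 ÷ 0.056091 (buy ZAR at ask) = ZAR 251,785,355.94
ZAR 251,785,355.94 × 0.044257 (sell ZAR at bid) = GBP 11,143,264.50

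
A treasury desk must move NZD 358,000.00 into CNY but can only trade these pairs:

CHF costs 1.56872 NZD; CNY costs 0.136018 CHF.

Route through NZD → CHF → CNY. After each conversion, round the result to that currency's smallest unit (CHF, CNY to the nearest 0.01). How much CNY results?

NZD 358,000.00 ÷ 1.56872 = CHF 228,211.54
CHF 228,211.54 ÷ 0.136018 = CNY 1,677,803.97

CNY 1,677,803.97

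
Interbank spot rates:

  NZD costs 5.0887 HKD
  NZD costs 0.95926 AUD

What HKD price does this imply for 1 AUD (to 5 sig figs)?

AUD/HKD = 5.3048

1 AUD ÷ 0.95926 = 1.04247 NZD
1.04247 NZD × 5.0887 = 5.30482 HKD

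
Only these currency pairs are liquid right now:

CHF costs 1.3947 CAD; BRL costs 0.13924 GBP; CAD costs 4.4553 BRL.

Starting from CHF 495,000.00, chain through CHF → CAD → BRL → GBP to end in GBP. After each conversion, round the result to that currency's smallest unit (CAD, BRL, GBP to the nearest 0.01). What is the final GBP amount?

GBP 428,279.18

CHF 495,000.00 × 1.3947 = CAD 690,376.50
CAD 690,376.50 × 4.4553 = BRL 3,075,834.42
BRL 3,075,834.42 × 0.13924 = GBP 428,279.18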